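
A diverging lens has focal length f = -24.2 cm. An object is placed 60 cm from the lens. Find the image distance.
1/di = 1/f − 1/do → di = -17.24 cm (virtual image)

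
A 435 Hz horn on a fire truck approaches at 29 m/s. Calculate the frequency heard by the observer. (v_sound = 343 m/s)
f_obs = f·v/(v − v_s) = 475.2 Hz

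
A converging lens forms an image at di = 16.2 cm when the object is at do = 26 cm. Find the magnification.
M = −di/do = -0.6231 (inverted image)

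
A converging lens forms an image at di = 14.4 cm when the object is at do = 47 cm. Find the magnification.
M = −di/do = -0.3064 (inverted image)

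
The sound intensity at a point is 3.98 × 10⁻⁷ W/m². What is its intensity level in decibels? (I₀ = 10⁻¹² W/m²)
β = 10·log₁₀(I/I₀) = 56 dB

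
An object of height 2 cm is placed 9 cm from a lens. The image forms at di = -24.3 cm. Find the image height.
hi = (-di/do) × ho = 5.4 cm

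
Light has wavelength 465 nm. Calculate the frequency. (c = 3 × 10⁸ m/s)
f = c/λ = 6.452 × 10¹⁴ Hz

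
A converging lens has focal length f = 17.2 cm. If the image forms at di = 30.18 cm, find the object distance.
1/do = 1/f − 1/di → do = 39.99 cm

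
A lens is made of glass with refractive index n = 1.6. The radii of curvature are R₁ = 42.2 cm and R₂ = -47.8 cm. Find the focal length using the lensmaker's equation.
1/f = (n − 1)(1/R₁ − 1/R₂) → f = 37.35 cm (converging lens)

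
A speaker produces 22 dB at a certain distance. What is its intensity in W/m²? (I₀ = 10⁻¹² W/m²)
I = I₀·10^(β/10) = 1.58 × 10⁻¹⁰ W/m²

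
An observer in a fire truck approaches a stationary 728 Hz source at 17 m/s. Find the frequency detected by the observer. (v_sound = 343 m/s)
f_obs = f·(v + v_o)/v = 764.1 Hz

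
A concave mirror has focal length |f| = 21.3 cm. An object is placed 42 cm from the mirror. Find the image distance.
f = +21.3 cm (concave); 1/di = 1/f − 1/do → di = 43.22 cm (real image, in front of mirror)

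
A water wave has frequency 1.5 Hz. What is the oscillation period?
T = 1/f = 0.6667 s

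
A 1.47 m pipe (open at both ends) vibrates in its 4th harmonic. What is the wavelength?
λₙ = 2L/n = 0.735 m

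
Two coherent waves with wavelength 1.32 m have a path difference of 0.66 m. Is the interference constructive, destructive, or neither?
destructive — path difference = 0.5λ, an odd multiple of λ/2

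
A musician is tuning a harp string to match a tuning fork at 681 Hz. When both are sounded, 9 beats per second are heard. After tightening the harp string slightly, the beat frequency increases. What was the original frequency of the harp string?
690 Hz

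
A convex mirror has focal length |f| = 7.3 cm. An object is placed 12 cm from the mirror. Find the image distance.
f = −7.3 cm (convex); 1/di = 1/f − 1/do → di = -4.539 cm (virtual image, behind mirror)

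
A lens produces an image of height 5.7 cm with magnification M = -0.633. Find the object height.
ho = |hi|/|M| = 9.005 cm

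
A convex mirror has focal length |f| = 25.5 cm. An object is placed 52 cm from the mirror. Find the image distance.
f = −25.5 cm (convex); 1/di = 1/f − 1/do → di = -17.11 cm (virtual image, behind mirror)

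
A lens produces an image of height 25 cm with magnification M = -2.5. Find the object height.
ho = |hi|/|M| = 10 cm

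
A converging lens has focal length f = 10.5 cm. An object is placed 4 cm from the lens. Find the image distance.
1/di = 1/f − 1/do → di = -6.462 cm (virtual image)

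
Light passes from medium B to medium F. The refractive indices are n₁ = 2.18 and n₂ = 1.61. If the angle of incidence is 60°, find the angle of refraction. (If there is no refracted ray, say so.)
sin θ₂ = (n₁/n₂)·sin θ₁ = 1.173 > 1, so there is no refracted ray — the light undergoes total internal reflection.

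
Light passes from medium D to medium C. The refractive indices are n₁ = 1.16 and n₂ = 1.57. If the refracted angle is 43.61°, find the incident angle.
sin θ₁ = (n₂/n₁)·sin θ₂ → θ₁ = 68.99°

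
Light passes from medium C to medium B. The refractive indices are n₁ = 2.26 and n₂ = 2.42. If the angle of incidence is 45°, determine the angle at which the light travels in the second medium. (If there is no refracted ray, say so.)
sin θ₂ = (n₁/n₂)·sin θ₁ = 0.6604 → θ₂ = 41.33°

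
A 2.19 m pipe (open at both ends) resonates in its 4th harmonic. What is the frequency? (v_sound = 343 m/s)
fₙ = nv/(2L) = 313.2 Hz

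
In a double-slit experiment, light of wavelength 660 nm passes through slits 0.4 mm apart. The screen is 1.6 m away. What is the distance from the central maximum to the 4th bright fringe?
y = mλL/d = 10.56 mm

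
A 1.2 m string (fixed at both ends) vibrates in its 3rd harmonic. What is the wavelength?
λₙ = 2L/n = 0.8 m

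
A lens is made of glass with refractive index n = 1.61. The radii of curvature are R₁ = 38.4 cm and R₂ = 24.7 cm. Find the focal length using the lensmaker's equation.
1/f = (n − 1)(1/R₁ − 1/R₂) → f = -113.5 cm (diverging lens)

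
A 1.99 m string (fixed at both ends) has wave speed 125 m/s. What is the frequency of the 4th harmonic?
fₙ = nv/(2L) = 125.6 Hz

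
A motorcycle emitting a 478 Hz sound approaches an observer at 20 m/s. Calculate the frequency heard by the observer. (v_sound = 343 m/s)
f_obs = f·v/(v − v_s) = 507.6 Hz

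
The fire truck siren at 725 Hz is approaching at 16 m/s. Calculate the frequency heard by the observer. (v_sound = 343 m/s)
f_obs = f·v/(v − v_s) = 760.5 Hz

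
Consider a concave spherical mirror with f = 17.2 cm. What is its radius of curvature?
R = 2|f| = 34.4 cm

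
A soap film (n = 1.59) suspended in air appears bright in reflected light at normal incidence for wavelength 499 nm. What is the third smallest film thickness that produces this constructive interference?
2nt = (m − ½)λ with m = 3 → t = (m − ½)λ/(2n) = 392.3 nm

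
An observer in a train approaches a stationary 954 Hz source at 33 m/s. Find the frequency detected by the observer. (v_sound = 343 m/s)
f_obs = f·(v + v_o)/v = 1046 Hz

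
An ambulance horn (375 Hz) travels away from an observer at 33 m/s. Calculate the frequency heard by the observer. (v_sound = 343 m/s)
f_obs = f·v/(v + v_s) = 342.1 Hz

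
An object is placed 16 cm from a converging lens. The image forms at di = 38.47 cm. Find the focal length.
1/f = 1/do + 1/di → f = 11.3 cm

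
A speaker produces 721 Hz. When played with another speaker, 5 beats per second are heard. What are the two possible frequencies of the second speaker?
f₂ = 721 ± 5 Hz → 726 Hz or 716 Hz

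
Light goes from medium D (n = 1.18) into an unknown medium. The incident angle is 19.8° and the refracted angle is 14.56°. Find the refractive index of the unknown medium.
n₂ = n₁·sin θ₁ / sin θ₂ = 1.59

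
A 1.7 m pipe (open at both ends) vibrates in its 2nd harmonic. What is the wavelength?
λₙ = 2L/n = 1.7 m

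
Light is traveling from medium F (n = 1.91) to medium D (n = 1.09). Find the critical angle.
θc = arcsin(n₂/n₁) = 34.8°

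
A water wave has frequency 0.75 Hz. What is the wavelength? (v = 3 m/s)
λ = v/f = 4 m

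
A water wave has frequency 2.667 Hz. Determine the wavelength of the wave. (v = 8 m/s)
λ = v/f = 3 m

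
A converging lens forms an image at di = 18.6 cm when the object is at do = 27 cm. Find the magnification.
M = −di/do = -0.6889 (inverted image)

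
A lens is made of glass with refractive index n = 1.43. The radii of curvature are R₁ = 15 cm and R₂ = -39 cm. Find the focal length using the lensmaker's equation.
1/f = (n − 1)(1/R₁ − 1/R₂) → f = 25.19 cm (converging lens)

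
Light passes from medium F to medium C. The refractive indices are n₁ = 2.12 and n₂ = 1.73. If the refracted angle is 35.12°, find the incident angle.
sin θ₁ = (n₂/n₁)·sin θ₂ → θ₁ = 28°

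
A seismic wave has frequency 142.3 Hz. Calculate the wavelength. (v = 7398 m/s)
λ = v/f = 51.99 m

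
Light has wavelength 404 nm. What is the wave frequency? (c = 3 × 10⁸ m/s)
f = c/λ = 7.426 × 10¹⁴ Hz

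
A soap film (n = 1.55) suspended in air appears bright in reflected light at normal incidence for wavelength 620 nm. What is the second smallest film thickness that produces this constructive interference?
2nt = (m − ½)λ with m = 2 → t = (m − ½)λ/(2n) = 300 nm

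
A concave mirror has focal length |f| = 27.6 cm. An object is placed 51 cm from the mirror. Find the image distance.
f = +27.6 cm (concave); 1/di = 1/f − 1/do → di = 60.15 cm (real image, in front of mirror)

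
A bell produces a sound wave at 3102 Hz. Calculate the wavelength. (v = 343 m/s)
λ = v/f = 0.1106 m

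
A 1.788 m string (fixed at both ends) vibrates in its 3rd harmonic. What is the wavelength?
λₙ = 2L/n = 1.192 m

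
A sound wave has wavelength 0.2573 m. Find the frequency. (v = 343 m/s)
f = v/λ = 1333 Hz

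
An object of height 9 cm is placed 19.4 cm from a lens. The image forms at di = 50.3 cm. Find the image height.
hi = (-di/do) × ho = -23.34 cm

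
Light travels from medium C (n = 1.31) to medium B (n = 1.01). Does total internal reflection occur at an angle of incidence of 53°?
θc = arcsin(n₂/n₁) = 50.44°; 53° > θc, so yes — total internal reflection.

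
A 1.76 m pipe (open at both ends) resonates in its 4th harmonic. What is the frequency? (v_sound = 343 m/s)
fₙ = nv/(2L) = 389.8 Hz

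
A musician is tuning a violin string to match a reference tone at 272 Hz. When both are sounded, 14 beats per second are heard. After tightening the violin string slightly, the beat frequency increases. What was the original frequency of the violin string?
286 Hz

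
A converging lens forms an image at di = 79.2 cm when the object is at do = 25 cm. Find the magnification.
M = −di/do = -3.168 (inverted image)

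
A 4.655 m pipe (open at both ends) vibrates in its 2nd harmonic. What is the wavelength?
λₙ = 2L/n = 4.655 m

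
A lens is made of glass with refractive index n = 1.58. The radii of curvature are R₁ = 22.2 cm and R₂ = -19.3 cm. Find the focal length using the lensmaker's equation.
1/f = (n − 1)(1/R₁ − 1/R₂) → f = 17.8 cm (converging lens)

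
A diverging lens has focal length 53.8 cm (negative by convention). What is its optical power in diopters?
P = 1/f = -1.859 D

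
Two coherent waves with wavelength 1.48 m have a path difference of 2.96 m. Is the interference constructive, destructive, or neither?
constructive — path difference = 2λ, a whole number of wavelengths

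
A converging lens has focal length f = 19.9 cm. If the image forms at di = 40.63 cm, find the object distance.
1/do = 1/f − 1/di → do = 39 cm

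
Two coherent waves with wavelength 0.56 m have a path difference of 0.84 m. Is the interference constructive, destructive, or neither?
destructive — path difference = 1.5λ, an odd multiple of λ/2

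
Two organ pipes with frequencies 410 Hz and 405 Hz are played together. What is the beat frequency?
5 Hz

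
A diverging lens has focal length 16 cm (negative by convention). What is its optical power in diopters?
P = 1/f = -6.25 D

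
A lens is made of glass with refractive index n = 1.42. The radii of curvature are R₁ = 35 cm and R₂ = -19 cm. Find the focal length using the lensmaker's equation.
1/f = (n − 1)(1/R₁ − 1/R₂) → f = 29.32 cm (converging lens)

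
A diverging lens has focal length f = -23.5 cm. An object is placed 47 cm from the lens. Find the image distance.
1/di = 1/f − 1/do → di = -15.67 cm (virtual image)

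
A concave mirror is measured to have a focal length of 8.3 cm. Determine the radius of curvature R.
R = 2|f| = 16.6 cm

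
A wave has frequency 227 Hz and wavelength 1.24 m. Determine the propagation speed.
v = fλ = 281.5 m/s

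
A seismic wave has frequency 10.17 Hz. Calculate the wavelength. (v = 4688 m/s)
λ = v/f = 461 m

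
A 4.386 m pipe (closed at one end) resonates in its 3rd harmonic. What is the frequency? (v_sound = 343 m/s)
fₙ = nv/(4L) = 58.65 Hz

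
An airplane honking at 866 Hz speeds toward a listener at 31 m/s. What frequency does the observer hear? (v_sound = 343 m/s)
f_obs = f·v/(v − v_s) = 952 Hz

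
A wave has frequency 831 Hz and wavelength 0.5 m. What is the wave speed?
v = fλ = 415.5 m/s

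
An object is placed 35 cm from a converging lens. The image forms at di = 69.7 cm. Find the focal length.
1/f = 1/do + 1/di → f = 23.3 cm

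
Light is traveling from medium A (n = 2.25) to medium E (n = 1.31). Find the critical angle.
θc = arcsin(n₂/n₁) = 35.61°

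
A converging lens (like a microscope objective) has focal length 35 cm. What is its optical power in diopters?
P = 1/f = 2.857 D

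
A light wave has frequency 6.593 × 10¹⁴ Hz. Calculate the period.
T = 1/f = 1.517 × 10⁻¹⁵ s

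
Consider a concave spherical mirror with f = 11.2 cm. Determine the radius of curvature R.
R = 2|f| = 22.4 cm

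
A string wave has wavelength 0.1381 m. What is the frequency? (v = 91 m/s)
f = v/λ = 658.9 Hz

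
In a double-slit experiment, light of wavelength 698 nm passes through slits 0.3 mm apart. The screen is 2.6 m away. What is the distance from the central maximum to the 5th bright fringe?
y = mλL/d = 30.25 mm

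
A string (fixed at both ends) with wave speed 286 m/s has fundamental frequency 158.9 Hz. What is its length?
L = v/(2f₁) = 0.8999 m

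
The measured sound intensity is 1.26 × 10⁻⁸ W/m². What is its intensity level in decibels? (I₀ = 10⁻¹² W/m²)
β = 10·log₁₀(I/I₀) = 41 dB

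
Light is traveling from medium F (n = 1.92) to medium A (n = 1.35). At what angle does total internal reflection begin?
θc = arcsin(n₂/n₁) = 44.68°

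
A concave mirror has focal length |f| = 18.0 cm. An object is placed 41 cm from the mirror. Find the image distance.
f = +18.0 cm (concave); 1/di = 1/f − 1/do → di = 32.09 cm (real image, in front of mirror)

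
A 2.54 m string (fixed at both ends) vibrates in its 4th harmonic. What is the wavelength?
λₙ = 2L/n = 1.27 m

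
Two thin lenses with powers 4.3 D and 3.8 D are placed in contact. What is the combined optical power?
P_total = P₁ + P₂ = 8.1 D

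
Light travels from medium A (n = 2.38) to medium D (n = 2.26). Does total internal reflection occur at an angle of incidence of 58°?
θc = arcsin(n₂/n₁) = 71.73°; 58° < θc, so no — the ray refracts.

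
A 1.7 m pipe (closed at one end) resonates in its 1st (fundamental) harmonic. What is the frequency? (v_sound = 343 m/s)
fₙ = nv/(4L) = 50.44 Hz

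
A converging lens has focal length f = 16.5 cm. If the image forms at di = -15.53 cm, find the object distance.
1/do = 1/f − 1/di → do = 8 cm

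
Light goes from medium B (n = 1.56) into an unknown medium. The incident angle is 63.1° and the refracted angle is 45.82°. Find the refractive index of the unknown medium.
n₂ = n₁·sin θ₁ / sin θ₂ = 1.94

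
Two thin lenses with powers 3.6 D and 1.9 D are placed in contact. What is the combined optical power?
P_total = P₁ + P₂ = 5.5 D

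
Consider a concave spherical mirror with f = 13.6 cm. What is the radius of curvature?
R = 2|f| = 27.2 cm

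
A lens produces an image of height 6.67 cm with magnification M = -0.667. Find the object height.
ho = |hi|/|M| = 10 cm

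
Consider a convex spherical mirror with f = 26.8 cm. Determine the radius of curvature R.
R = 2|f| = 53.6 cm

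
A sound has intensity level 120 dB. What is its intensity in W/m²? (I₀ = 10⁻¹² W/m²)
I = I₀·10^(β/10) = 1.00 × 10⁰ W/m²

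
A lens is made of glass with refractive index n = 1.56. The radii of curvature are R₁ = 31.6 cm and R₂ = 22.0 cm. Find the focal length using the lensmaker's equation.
1/f = (n − 1)(1/R₁ − 1/R₂) → f = -129.3 cm (diverging lens)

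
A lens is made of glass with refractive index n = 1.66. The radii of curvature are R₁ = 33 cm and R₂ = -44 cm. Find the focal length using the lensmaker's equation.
1/f = (n − 1)(1/R₁ − 1/R₂) → f = 28.57 cm (converging lens)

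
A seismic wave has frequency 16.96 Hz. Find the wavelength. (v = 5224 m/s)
λ = v/f = 308 m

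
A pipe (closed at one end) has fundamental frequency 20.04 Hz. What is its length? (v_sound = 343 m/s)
L = v/(4f₁) = 4.279 m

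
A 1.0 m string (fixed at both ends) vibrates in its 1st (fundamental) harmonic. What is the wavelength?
λₙ = 2L/n = 2 m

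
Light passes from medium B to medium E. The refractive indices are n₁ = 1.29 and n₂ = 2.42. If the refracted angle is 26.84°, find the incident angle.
sin θ₁ = (n₂/n₁)·sin θ₂ → θ₁ = 57.89°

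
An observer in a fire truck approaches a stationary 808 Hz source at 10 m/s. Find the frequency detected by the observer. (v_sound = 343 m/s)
f_obs = f·(v + v_o)/v = 831.6 Hz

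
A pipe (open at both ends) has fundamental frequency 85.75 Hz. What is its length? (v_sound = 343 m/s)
L = v/(2f₁) = 2 m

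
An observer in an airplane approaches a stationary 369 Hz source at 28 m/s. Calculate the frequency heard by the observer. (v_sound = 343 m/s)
f_obs = f·(v + v_o)/v = 399.1 Hz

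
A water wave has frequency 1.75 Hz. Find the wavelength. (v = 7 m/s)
λ = v/f = 4 m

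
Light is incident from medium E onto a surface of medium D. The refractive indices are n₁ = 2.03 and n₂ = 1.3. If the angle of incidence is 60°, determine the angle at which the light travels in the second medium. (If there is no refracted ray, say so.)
sin θ₂ = (n₁/n₂)·sin θ₁ = 1.352 > 1, so there is no refracted ray — the light undergoes total internal reflection.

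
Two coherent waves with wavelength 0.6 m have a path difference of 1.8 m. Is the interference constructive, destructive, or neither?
constructive — path difference = 3λ, a whole number of wavelengths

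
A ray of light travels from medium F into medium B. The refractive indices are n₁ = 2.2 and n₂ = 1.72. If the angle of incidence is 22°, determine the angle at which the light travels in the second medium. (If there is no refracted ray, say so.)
sin θ₂ = (n₁/n₂)·sin θ₁ = 0.4791 → θ₂ = 28.63°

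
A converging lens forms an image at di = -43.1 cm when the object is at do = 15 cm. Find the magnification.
M = −di/do = 2.873 (upright image)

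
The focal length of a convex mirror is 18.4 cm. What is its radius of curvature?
R = 2|f| = 36.8 cm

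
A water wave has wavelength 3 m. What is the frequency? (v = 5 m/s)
f = v/λ = 1.667 Hz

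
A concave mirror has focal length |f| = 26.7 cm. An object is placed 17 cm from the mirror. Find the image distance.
f = +26.7 cm (concave); 1/di = 1/f − 1/do → di = -46.79 cm (virtual image, behind mirror)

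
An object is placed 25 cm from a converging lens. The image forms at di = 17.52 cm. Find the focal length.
1/f = 1/do + 1/di → f = 10.3 cm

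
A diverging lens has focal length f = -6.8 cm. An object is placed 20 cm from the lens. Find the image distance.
1/di = 1/f − 1/do → di = -5.075 cm (virtual image)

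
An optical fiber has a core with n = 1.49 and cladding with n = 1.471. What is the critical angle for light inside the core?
θc = arcsin(n_cladding/n_core) = 80.84°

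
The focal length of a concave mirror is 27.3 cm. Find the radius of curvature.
R = 2|f| = 54.6 cm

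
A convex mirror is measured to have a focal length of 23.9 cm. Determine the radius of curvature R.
R = 2|f| = 47.8 cm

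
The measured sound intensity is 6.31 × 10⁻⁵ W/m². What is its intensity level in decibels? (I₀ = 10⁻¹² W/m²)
β = 10·log₁₀(I/I₀) = 78 dB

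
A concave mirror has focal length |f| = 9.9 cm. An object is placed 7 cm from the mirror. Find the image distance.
f = +9.9 cm (concave); 1/di = 1/f − 1/do → di = -23.9 cm (virtual image, behind mirror)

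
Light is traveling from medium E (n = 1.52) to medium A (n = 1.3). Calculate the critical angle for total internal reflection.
θc = arcsin(n₂/n₁) = 58.79°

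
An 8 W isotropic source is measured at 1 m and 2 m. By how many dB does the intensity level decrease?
Δβ = 20·log₁₀(r₂/r₁) = 6.021 dB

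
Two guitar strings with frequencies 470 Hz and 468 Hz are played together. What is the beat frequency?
2 Hz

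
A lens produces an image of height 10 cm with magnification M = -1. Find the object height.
ho = |hi|/|M| = 10 cm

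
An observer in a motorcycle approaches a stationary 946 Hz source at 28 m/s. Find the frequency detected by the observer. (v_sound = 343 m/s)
f_obs = f·(v + v_o)/v = 1023 Hz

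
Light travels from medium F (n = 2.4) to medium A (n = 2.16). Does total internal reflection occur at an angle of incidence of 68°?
θc = arcsin(n₂/n₁) = 64.16°; 68° > θc, so yes — total internal reflection.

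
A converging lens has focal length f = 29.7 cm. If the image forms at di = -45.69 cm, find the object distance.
1/do = 1/f − 1/di → do = 18 cm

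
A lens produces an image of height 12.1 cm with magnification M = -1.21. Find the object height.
ho = |hi|/|M| = 10 cm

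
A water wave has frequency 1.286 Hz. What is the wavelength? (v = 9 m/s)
λ = v/f = 6.998 m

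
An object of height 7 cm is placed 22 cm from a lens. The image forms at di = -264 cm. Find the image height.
hi = (-di/do) × ho = 84 cm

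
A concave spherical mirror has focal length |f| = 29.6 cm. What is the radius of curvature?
R = 2|f| = 59.2 cm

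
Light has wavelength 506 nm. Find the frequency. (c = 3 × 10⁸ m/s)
f = c/λ = 5.929 × 10¹⁴ Hz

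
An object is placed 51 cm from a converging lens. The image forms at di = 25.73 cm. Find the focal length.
1/f = 1/do + 1/di → f = 17.1 cm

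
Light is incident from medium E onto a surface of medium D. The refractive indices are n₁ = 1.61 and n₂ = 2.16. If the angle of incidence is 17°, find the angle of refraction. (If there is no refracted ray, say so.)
sin θ₂ = (n₁/n₂)·sin θ₁ = 0.2179 → θ₂ = 12.59°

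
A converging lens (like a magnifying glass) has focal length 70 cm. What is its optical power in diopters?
P = 1/f = 1.429 D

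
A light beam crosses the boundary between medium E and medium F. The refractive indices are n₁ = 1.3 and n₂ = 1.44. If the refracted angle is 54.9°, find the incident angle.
sin θ₁ = (n₂/n₁)·sin θ₂ → θ₁ = 64.99°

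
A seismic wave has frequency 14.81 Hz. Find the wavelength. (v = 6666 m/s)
λ = v/f = 450.1 m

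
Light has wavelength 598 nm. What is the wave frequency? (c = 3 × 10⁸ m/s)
f = c/λ = 5.017 × 10¹⁴ Hz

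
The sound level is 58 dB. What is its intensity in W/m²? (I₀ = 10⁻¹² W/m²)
I = I₀·10^(β/10) = 6.31 × 10⁻⁷ W/m²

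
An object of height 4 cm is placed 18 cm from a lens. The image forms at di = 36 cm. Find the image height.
hi = (-di/do) × ho = -8 cm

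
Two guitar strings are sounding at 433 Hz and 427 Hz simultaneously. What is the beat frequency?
6 Hz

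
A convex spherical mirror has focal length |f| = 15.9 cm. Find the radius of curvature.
R = 2|f| = 31.8 cm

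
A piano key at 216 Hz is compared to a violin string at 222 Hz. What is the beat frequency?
6 Hz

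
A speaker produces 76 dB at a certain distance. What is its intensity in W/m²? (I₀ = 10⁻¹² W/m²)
I = I₀·10^(β/10) = 3.98 × 10⁻⁵ W/m²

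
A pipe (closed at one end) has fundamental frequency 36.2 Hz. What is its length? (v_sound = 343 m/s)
L = v/(4f₁) = 2.369 m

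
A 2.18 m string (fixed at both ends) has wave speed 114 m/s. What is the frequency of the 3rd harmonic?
fₙ = nv/(2L) = 78.44 Hz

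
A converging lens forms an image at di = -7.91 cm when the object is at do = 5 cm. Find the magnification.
M = −di/do = 1.582 (upright image)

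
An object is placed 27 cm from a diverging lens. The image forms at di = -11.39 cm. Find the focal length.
1/f = 1/do + 1/di → f = -19.7 cm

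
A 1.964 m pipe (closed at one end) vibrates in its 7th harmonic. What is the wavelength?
λₙ = 4L/n = 1.122 m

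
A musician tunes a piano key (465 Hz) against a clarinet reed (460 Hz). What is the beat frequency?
5 Hz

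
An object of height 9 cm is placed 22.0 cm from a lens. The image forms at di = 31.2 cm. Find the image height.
hi = (-di/do) × ho = -12.76 cm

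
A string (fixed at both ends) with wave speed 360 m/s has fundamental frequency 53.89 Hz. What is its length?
L = v/(2f₁) = 3.34 m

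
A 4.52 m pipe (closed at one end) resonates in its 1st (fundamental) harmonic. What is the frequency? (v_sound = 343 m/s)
fₙ = nv/(4L) = 18.97 Hz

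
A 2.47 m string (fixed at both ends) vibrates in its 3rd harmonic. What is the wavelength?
λₙ = 2L/n = 1.647 m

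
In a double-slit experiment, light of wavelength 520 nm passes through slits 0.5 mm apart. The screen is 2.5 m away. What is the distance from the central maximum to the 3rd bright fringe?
y = mλL/d = 7.8 mm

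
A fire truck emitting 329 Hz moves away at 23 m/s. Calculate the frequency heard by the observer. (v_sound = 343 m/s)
f_obs = f·v/(v + v_s) = 308.3 Hz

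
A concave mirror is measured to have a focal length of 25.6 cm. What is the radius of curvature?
R = 2|f| = 51.2 cm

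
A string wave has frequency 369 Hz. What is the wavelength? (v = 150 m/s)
λ = v/f = 0.4065 m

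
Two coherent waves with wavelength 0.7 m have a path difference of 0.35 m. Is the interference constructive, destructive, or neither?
destructive — path difference = 0.5λ, an odd multiple of λ/2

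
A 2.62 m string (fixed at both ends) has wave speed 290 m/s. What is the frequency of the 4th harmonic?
fₙ = nv/(2L) = 221.4 Hz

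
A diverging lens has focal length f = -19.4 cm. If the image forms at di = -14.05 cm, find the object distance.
1/do = 1/f − 1/di → do = 50.95 cm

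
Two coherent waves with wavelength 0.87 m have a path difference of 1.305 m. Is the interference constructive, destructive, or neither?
destructive — path difference = 1.5λ, an odd multiple of λ/2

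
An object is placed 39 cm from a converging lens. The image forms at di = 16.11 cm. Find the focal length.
1/f = 1/do + 1/di → f = 11.4 cm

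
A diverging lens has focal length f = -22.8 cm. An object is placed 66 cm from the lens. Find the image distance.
1/di = 1/f − 1/do → di = -16.95 cm (virtual image)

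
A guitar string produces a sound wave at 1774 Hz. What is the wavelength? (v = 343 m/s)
λ = v/f = 0.1933 m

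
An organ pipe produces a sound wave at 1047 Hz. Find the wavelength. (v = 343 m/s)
λ = v/f = 0.3276 m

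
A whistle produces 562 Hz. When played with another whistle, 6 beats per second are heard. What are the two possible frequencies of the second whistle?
f₂ = 562 ± 6 Hz → 568 Hz or 556 Hz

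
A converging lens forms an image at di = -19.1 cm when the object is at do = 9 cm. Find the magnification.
M = −di/do = 2.122 (upright image)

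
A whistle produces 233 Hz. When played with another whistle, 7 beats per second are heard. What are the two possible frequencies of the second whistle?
f₂ = 233 ± 7 Hz → 240 Hz or 226 Hz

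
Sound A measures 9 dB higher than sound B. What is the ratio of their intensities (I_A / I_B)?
I_A/I_B = 10^(Δβ/10) = 7.943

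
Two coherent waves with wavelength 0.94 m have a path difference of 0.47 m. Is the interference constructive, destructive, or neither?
destructive — path difference = 0.5λ, an odd multiple of λ/2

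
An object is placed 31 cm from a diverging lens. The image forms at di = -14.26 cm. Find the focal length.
1/f = 1/do + 1/di → f = -26.41 cm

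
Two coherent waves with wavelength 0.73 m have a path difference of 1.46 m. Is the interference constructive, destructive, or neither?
constructive — path difference = 2λ, a whole number of wavelengths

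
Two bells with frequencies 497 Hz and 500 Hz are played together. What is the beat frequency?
3 Hz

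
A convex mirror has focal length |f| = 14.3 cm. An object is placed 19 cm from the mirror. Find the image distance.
f = −14.3 cm (convex); 1/di = 1/f − 1/do → di = -8.159 cm (virtual image, behind mirror)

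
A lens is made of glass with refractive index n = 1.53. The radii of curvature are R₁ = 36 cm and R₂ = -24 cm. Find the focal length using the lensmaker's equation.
1/f = (n − 1)(1/R₁ − 1/R₂) → f = 27.17 cm (converging lens)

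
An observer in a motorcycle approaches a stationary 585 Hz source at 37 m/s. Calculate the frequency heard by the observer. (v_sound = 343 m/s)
f_obs = f·(v + v_o)/v = 648.1 Hz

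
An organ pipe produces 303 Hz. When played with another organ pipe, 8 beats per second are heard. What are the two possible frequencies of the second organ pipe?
f₂ = 303 ± 8 Hz → 311 Hz or 295 Hz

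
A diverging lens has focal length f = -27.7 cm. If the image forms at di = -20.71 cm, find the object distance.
1/do = 1/f − 1/di → do = 82.07 cm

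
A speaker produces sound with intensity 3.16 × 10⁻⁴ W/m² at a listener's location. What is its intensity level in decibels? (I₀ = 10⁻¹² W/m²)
β = 10·log₁₀(I/I₀) = 85 dB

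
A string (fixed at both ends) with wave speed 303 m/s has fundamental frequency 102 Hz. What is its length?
L = v/(2f₁) = 1.485 m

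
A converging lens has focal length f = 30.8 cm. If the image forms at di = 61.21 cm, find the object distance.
1/do = 1/f − 1/di → do = 62 cm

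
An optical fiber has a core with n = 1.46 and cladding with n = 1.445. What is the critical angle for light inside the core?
θc = arcsin(n_cladding/n_core) = 81.78°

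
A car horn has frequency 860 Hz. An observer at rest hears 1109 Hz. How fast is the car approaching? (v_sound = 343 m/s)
v_s = v·(1 − f/f_obs) = 77.01 m/s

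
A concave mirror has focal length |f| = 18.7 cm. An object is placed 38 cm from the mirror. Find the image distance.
f = +18.7 cm (concave); 1/di = 1/f − 1/do → di = 36.82 cm (real image, in front of mirror)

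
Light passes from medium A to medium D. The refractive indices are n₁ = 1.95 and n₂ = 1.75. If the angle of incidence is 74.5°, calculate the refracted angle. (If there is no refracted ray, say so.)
sin θ₂ = (n₁/n₂)·sin θ₁ = 1.074 > 1, so there is no refracted ray — the light undergoes total internal reflection.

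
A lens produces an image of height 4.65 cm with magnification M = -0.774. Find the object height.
ho = |hi|/|M| = 6.008 cm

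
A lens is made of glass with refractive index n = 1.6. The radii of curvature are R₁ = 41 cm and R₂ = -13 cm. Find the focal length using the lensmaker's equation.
1/f = (n − 1)(1/R₁ − 1/R₂) → f = 16.45 cm (converging lens)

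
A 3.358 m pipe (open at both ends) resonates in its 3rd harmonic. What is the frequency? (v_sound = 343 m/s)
fₙ = nv/(2L) = 153.2 Hz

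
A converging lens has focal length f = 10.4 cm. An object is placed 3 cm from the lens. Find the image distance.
1/di = 1/f − 1/do → di = -4.216 cm (virtual image)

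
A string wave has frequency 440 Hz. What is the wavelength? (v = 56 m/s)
λ = v/f = 0.1273 m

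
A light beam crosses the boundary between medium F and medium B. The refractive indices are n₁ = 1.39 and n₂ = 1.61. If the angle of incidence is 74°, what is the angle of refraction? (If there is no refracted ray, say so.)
sin θ₂ = (n₁/n₂)·sin θ₁ = 0.8299 → θ₂ = 56.09°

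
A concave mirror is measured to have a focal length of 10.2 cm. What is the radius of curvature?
R = 2|f| = 20.4 cm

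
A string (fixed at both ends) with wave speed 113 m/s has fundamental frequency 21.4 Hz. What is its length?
L = v/(2f₁) = 2.64 m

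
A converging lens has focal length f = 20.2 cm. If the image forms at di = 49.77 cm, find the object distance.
1/do = 1/f − 1/di → do = 34 cm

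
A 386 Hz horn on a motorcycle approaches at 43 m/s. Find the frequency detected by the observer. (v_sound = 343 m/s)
f_obs = f·v/(v − v_s) = 441.3 Hz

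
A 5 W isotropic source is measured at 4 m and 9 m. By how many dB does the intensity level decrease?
Δβ = 20·log₁₀(r₂/r₁) = 7.044 dB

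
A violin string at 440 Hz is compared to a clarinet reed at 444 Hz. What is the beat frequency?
4 Hz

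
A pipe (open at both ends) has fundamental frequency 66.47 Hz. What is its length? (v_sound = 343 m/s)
L = v/(2f₁) = 2.58 m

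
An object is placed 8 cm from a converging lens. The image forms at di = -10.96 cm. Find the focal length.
1/f = 1/do + 1/di → f = 29.62 cm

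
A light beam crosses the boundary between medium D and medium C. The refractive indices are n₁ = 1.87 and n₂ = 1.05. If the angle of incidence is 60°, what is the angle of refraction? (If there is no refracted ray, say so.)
sin θ₂ = (n₁/n₂)·sin θ₁ = 1.542 > 1, so there is no refracted ray — the light undergoes total internal reflection.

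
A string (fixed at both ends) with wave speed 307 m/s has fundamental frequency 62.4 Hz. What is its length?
L = v/(2f₁) = 2.46 m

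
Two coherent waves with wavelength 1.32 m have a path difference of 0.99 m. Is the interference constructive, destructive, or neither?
neither (partial) — path difference = 0.75λ, neither a whole number of wavelengths nor an odd multiple of λ/2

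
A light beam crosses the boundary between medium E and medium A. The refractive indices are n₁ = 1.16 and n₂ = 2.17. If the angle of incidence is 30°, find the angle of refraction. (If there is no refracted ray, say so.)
sin θ₂ = (n₁/n₂)·sin θ₁ = 0.2673 → θ₂ = 15.5°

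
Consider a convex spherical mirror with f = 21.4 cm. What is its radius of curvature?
R = 2|f| = 42.8 cm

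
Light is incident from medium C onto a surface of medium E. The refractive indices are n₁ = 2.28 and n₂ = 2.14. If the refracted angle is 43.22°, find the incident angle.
sin θ₁ = (n₂/n₁)·sin θ₂ → θ₁ = 40°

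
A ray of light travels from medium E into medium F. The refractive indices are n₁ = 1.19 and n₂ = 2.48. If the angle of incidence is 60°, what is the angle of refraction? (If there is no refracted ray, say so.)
sin θ₂ = (n₁/n₂)·sin θ₁ = 0.4156 → θ₂ = 24.55°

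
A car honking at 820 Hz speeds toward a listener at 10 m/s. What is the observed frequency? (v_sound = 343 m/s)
f_obs = f·v/(v − v_s) = 844.6 Hz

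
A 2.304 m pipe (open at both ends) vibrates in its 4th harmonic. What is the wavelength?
λₙ = 2L/n = 1.152 m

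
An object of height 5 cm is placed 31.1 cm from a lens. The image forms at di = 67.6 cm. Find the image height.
hi = (-di/do) × ho = -10.87 cm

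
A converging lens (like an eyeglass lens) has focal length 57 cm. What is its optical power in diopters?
P = 1/f = 1.754 D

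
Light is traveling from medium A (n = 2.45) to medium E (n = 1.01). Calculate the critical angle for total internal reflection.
θc = arcsin(n₂/n₁) = 24.35°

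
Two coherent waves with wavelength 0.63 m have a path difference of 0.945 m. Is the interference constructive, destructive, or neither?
destructive — path difference = 1.5λ, an odd multiple of λ/2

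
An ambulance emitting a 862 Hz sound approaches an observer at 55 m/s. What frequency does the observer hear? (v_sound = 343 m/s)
f_obs = f·v/(v − v_s) = 1027 Hz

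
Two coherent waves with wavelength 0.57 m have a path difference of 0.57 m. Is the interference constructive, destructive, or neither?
constructive — path difference = 1λ, a whole number of wavelengths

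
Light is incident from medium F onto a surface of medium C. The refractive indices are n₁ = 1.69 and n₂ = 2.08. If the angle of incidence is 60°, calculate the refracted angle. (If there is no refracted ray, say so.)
sin θ₂ = (n₁/n₂)·sin θ₁ = 0.7036 → θ₂ = 44.72°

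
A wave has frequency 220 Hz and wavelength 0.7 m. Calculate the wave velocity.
v = fλ = 154 m/s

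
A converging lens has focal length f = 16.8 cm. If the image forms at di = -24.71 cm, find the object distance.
1/do = 1/f − 1/di → do = 10 cm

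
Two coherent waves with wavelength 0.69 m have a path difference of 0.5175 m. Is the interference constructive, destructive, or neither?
neither (partial) — path difference = 0.75λ, neither a whole number of wavelengths nor an odd multiple of λ/2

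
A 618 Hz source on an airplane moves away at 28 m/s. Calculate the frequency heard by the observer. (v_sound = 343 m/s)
f_obs = f·v/(v + v_s) = 571.4 Hz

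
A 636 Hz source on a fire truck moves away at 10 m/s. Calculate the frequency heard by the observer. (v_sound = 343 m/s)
f_obs = f·v/(v + v_s) = 618 Hz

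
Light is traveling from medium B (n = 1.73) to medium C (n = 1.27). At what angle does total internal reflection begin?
θc = arcsin(n₂/n₁) = 47.23°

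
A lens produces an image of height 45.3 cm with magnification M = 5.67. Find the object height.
ho = |hi|/|M| = 7.989 cm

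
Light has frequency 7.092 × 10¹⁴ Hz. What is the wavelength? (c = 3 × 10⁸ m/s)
λ = c/f = 423 nm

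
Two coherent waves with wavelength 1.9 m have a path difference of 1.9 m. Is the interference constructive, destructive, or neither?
constructive — path difference = 1λ, a whole number of wavelengths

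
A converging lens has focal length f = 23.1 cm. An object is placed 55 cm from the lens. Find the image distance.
1/di = 1/f − 1/do → di = 39.83 cm (real image)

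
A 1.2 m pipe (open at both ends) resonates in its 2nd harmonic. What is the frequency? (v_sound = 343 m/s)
fₙ = nv/(2L) = 285.8 Hz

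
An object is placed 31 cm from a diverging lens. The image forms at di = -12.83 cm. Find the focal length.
1/f = 1/do + 1/di → f = -21.89 cm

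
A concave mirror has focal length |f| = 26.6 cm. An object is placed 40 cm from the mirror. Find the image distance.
f = +26.6 cm (concave); 1/di = 1/f − 1/do → di = 79.4 cm (real image, in front of mirror)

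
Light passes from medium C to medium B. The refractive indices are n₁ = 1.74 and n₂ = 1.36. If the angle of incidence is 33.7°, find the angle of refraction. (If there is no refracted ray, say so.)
sin θ₂ = (n₁/n₂)·sin θ₁ = 0.7099 → θ₂ = 45.22°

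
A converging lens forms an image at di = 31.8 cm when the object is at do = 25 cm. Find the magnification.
M = −di/do = -1.272 (inverted image)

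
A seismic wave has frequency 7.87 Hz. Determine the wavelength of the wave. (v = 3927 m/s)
λ = v/f = 499 m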